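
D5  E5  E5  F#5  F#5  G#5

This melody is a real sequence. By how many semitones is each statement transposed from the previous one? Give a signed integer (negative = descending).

Unit = 2 notes; the statements start on D5, E5, F#5, moving up a 2nd each time.
D5 to E5 spans +2 semitones.

2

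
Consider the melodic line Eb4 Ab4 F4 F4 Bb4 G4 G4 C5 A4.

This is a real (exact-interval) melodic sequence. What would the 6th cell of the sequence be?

C#5 F#5 D#5

The 3-note cells begin on Eb4, F4, G4 — each up a 2nd from the last.
Carrying on: A4 → B4 → C#5.
So cell 6 is C#5 F#5 D#5.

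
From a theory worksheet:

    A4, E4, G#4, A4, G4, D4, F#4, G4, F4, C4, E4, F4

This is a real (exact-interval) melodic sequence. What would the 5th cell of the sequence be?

Db4 Ab3 C4 Db4

Taking 4-note groups, the heads are A4, G4, F4: the pattern moves down a 2nd.
Continuing the starts: Eb4 → Db4.
So cell 5 is Db4 Ab3 C4 Db4.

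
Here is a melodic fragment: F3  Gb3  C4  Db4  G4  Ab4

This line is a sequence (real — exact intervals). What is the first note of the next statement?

The 2-note cells begin on F3, C4, G4 — each up a 5th from the last.
The next head, up a 5th from G4, is D5.

D5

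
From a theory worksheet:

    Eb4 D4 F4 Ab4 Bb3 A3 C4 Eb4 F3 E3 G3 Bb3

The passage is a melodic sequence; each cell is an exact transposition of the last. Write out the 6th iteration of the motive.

With a 4-note motive the entries are Eb4, Bb3, F3, each down a 4th from the previous.
Carrying on: C3 → G2 → D2.
From D2 the exact shape gives D2 C#2 E2 G2.

D2 C#2 E2 G2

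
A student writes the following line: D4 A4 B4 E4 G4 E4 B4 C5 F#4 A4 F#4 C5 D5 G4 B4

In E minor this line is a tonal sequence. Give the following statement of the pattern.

Unit = 5 notes; the statements start on D4, E4, F#4, moving up a 2nd each time.
Statement 4 starts on G4 and keeps the same diatonic contour: G4 D5 E5 A4 C5.

G4 D5 E5 A4 C5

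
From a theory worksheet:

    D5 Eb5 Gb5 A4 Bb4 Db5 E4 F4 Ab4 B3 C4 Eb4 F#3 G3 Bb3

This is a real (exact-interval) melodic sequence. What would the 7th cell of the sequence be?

G#2 A2 C3

Unit = 3 notes; the statements start on D5, A4, E4, B3, F#3, moving down a 4th each time.
Extending down a 4th: C#3 → G#2.
From G#2 the exact shape gives G#2 A2 C3.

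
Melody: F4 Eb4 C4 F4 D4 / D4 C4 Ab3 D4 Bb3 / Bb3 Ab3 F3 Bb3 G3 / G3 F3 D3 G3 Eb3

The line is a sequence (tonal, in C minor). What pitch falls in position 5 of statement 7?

F2

Grouping in 5s, the 5th note of each cell is D4, Bb3, G3, Eb3.
Extending down a 3rd: C3 → Ab2 → F2.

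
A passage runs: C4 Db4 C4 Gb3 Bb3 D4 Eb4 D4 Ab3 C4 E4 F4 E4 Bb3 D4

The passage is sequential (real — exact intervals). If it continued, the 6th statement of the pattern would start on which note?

Taking 5-note groups, the heads are C4, D4, E4: the pattern moves up a 2nd.
Continuing: F#4 → G#4 → A#4. Statement 6 starts on A#4.

A#4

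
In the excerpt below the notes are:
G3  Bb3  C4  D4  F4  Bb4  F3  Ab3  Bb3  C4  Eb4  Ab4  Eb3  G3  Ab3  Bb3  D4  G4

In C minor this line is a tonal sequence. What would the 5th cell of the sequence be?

C3 Eb3 F3 G3 Bb3 Eb4

Unit = 6 notes; the statements start on G3, F3, Eb3, moving down a 2nd each time.
Carrying on: D3 → C3.
So cell 5 is C3 Eb3 F3 G3 Bb3 Eb4.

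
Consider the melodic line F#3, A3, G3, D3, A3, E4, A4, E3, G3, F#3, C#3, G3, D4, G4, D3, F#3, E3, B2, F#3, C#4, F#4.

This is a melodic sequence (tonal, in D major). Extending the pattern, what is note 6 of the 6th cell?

The unit is 7 notes. Position-6 pitches of the 3 shown cells: E4, D4, C#4.
Each moves down a 2nd. Continuing: B3 → A3 → G3.

G3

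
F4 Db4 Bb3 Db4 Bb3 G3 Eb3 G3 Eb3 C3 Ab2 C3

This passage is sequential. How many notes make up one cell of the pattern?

12 notes total. Splitting into 3 groups of 4:
F4 Db4 Bb3 Db4 | Bb3 G3 Eb3 G3 | Eb3 C3 Ab2 C3
Every group is a transposition down a 5th of the one before; no shorter unit works.

4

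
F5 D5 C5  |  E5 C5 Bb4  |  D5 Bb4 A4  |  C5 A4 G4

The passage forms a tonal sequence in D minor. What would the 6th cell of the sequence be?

A4 F4 E4

The 3-note cells begin on F5, E5, D5, C5 — each down a 2nd from the last.
Continuing the starts: Bb4 → A4.
So cell 6 is A4 F4 E4.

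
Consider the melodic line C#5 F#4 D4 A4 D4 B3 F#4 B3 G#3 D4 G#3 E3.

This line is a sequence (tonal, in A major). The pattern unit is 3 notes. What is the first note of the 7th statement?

E3

Unit = 3 notes; the statements start on C#5, A4, F#4, D4, moving down a 3rd each time.
Continuing: B3 → G#3 → E3. Statement 7 starts on E3.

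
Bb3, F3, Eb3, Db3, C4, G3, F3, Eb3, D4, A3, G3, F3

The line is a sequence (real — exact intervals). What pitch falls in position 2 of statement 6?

D#4

The unit is 4 notes. Position-2 pitches of the 3 shown cells: F3, G3, A3.
Carrying that up a 2nd forward: B3 → C#4 → D#4.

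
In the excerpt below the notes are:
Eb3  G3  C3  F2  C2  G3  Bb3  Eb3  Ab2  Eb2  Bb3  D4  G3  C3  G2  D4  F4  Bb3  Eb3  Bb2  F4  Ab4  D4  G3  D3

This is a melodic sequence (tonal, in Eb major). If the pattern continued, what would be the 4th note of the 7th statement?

With 5-note cells, note 4 of each statement runs F2, Ab2, C3, Eb3, G3.
Extending up a 3rd: Bb3 → D4.

D4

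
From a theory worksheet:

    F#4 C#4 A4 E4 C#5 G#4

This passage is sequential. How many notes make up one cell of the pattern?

There are 6 notes; a 2-note unit gives 3 cells:
F#4 C#4 | A4 E4 | C#5 G#4
That's a consistent up a 3rd shift per cell, and no other grouping gives one.

2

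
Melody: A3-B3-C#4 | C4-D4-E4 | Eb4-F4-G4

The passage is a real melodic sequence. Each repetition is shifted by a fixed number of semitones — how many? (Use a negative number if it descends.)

3

Unit = 3 notes; the statements start on A3, C4, Eb4, moving up a 3rd each time.
Counting half-steps from A3 to C4: 3.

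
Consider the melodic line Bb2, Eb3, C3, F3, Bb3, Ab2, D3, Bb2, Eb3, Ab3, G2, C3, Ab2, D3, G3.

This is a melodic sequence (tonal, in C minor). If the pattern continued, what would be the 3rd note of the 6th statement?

Grouping in 5s, the 3rd note of each cell is C3, Bb2, Ab2.
Each moves down a 2nd. Continuing: G2 → F2 → Eb2.

Eb2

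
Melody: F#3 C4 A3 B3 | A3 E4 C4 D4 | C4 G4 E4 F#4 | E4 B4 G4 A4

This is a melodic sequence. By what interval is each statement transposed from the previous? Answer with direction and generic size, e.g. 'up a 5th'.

The 4-note cells begin on F#3, A3, C4, E4 — each up a 3rd from the last.
From F#3 to A3: up a 3rd.

up a 3rd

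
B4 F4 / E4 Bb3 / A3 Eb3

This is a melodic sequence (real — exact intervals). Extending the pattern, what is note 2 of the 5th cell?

Db2

Grouping in 2s, the 2nd note of each cell is F4, Bb3, Eb3.
Extending down a 5th: Ab2 → Db2.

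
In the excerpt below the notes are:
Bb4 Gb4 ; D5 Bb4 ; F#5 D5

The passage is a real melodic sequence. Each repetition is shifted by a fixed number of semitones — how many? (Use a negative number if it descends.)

The 2-note cells begin on Bb4, D5, F#5 — each up a 3rd from the last.
Bb4 to D5 spans +4 semitones.

4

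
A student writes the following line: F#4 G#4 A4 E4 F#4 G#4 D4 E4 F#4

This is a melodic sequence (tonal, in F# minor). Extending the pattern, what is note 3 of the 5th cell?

D4

Grouping in 3s, the 3rd note of each cell is A4, G#4, F#4.
Extending down a 2nd: E4 → D4.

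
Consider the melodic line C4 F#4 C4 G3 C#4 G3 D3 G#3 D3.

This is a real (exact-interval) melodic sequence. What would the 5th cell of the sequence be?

E2 A#2 E2

Taking 3-note groups, the heads are C4, G3, D3: the pattern moves down a 4th.
Carrying on: A2 → E2.
So cell 5 is E2 A#2 E2.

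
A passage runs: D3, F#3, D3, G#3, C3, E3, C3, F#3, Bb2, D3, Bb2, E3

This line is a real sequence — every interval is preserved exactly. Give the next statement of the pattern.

With a 4-note motive the entries are D3, C3, Bb2, each down a 2nd from the previous.
Statement 4 starts on Ab2 and keeps the same exact contour: Ab2 C3 Ab2 D3.

Ab2 C3 Ab2 D3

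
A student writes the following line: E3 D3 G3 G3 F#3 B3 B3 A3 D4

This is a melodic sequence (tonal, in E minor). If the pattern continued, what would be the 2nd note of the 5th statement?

E4

With 3-note cells, note 2 of each statement runs D3, F#3, A3.
Each moves up a 3rd. Continuing: C4 → E4.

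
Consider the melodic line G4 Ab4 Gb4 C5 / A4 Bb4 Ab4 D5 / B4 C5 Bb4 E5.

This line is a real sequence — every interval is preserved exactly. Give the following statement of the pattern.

C#5 D5 C5 F#5

With a 4-note motive the entries are G4, A4, B4, each up a 2nd from the previous.
From C#5 the exact shape gives C#5 D5 C5 F#5.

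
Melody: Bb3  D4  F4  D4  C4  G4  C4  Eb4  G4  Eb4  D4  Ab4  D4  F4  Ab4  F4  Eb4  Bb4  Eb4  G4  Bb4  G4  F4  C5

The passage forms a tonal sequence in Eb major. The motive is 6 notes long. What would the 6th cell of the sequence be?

Taking 6-note groups, the heads are Bb3, C4, D4, Eb4: the pattern moves up a 2nd.
Carrying on: F4 → G4.
So cell 6 is G4 Bb4 D5 Bb4 Ab4 Eb5.

G4 Bb4 D5 Bb4 Ab4 Eb5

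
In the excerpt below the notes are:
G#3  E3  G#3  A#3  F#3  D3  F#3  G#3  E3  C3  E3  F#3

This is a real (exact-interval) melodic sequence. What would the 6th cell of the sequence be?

Bb2 Gb2 Bb2 C3

Taking 4-note groups, the heads are G#3, F#3, E3: the pattern moves down a 2nd.
Extending down a 2nd: D3 → C3 → Bb2.
So cell 6 is Bb2 Gb2 Bb2 C3.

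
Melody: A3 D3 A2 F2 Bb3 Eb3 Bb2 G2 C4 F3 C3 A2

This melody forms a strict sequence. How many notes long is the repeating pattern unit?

4

12 notes total. Splitting into 3 groups of 4:
A3 D3 A2 F2 | Bb3 Eb3 Bb2 G2 | C4 F3 C3 A2
Every group is a transposition up a 2nd of the one before; no shorter unit works.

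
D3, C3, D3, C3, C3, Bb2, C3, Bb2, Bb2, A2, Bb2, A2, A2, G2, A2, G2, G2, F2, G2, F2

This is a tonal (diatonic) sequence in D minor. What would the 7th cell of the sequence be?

The 4-note cells begin on D3, C3, Bb2, A2, G2 — each down a 2nd from the last.
Extending down a 2nd: F2 → E2.
From E2 the diatonic shape gives E2 D2 E2 D2.

E2 D2 E2 D2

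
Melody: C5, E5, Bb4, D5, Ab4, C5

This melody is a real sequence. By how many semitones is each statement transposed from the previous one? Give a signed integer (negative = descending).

-2

Unit = 2 notes; the statements start on C5, Bb4, Ab4, moving down a 2nd each time.
C5→Bb4 is 70 − 72 = -2 semitones.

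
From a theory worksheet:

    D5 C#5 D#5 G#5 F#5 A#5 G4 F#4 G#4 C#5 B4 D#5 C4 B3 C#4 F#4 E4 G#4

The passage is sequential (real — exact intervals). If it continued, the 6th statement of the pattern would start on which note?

With a 6-note motive the entries are D5, G4, C4, each down a 5th from the previous.
Continuing: F3 → Bb2 → Eb2. Statement 6 starts on Eb2.

Eb2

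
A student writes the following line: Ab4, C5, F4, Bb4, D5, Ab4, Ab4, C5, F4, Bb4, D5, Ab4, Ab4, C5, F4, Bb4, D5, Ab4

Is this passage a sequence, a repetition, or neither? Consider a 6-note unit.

Each 6-note cell is identical (Ab4 C5 F4 Bb4 D5 Ab4), restated at the same pitch.

repetition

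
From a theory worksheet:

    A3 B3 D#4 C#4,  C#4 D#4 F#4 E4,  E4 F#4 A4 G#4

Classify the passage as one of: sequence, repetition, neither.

sequence

Each 4-note cell is the previous one transposed up a 3rd.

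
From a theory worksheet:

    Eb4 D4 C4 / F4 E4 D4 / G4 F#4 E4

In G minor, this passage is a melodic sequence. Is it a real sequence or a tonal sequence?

Each cell has the same semitone pattern (-1, -2) — intervals are preserved exactly.
And E4 lies outside G minor, so the sequence is real rather than tonal.

real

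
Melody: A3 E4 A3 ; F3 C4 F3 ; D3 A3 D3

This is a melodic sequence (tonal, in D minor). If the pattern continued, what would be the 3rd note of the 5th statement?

With 3-note cells, note 3 of each statement runs A3, F3, D3.
Each moves down a 3rd. Continuing: Bb2 → G2.

G2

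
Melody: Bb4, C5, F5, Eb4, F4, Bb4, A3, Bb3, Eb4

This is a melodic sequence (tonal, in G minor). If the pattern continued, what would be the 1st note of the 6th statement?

With 3-note cells, note 1 of each statement runs Bb4, Eb4, A3.
Each moves down a 5th. Continuing: D3 → G2 → C2.

C2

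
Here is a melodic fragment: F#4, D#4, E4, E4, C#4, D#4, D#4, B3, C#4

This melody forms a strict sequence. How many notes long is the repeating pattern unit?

3

9 notes total. Splitting into 3 groups of 3:
F#4 D#4 E4 | E4 C#4 D#4 | D#4 B3 C#4
That's a consistent down a 2nd shift per cell, and no other grouping gives one.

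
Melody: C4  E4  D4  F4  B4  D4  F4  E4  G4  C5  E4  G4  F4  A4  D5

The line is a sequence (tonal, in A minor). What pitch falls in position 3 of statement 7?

With 5-note cells, note 3 of each statement runs D4, E4, F4.
Extending up a 2nd: G4 → A4 → B4 → C5.

C5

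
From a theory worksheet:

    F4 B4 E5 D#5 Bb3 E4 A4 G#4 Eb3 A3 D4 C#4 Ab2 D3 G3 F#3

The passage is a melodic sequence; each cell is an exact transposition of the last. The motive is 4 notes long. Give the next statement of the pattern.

Db2 G2 C3 B2

With a 4-note motive the entries are F4, Bb3, Eb3, Ab2, each down a 5th from the previous.
So cell 5 is Db2 G2 C3 B2.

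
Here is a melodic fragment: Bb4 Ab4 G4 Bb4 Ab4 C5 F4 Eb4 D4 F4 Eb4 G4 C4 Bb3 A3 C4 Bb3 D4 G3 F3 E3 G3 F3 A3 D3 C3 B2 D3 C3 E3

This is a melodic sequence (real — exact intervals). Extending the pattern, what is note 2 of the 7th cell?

Grouping in 6s, the 2nd note of each cell is Ab4, Eb4, Bb3, F3, C3.
Each moves down a 4th. Continuing: G2 → D2.

D2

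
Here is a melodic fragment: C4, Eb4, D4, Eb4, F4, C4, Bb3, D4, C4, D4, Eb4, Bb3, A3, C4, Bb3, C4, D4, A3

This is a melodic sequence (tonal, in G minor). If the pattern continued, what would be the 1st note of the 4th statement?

G3

The unit is 6 notes. Position-1 pitches of the 3 shown cells: C4, Bb3, A3.
Each moves down a 2nd; the next is G3.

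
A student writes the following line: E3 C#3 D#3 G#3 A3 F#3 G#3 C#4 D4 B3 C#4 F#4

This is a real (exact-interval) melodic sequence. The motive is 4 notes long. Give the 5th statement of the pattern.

Taking 4-note groups, the heads are E3, A3, D4: the pattern moves up a 4th.
Continuing the starts: G4 → C5.
Statement 5 starts on C5 and keeps the same exact contour: C5 A4 B4 E5.

C5 A4 B4 E5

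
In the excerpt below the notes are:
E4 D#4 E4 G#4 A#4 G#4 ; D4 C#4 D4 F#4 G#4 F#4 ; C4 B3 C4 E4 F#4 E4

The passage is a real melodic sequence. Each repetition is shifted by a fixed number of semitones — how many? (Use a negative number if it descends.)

Taking 6-note groups, the heads are E4, D4, C4: the pattern moves down a 2nd.
Counting half-steps from E4 to D4: -2.

-2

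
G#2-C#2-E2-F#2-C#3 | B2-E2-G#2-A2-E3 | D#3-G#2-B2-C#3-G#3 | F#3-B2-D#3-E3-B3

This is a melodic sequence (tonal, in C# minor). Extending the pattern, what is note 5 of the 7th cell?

The unit is 5 notes. Position-5 pitches of the 4 shown cells: C#3, E3, G#3, B3.
Extending up a 3rd: D#4 → F#4 → A4.

A4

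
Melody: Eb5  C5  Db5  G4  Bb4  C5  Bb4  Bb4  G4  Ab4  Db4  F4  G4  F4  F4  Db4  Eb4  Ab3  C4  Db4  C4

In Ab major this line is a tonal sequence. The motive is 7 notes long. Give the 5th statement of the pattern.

With a 7-note motive the entries are Eb5, Bb4, F4, each down a 4th from the previous.
Carrying on: C4 → G3.
So cell 5 is G3 Eb3 F3 Bb2 Db3 Eb3 Db3.

G3 Eb3 F3 Bb2 Db3 Eb3 Db3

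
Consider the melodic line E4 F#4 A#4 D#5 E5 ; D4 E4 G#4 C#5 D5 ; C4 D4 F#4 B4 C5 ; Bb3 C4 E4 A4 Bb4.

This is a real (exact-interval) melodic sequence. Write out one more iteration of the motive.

Ab3 Bb3 D4 G4 Ab4

Taking 5-note groups, the heads are E4, D4, C4, Bb3: the pattern moves down a 2nd.
Statement 5 starts on Ab3 and keeps the same exact contour: Ab3 Bb3 D4 G4 Ab4.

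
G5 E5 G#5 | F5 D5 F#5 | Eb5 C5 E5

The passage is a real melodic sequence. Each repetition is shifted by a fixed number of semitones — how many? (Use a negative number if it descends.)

Taking 3-note groups, the heads are G5, F5, Eb5: the pattern moves down a 2nd.
G5 to F5 spans -2 semitones.

-2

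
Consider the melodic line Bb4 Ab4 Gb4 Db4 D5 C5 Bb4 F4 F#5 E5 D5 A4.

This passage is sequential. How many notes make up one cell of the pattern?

4

There are 12 notes; a 4-note unit gives 3 cells:
Bb4 Ab4 Gb4 Db4 | D5 C5 Bb4 F4 | F#5 E5 D5 A4
Each cell is the previous one up a 3rd — so the unit is 4 notes.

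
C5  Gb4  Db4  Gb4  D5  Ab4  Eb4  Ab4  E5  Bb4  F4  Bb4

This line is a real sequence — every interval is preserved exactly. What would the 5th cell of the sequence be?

G#5 D5 A4 D5

With a 4-note motive the entries are C5, D5, E5, each up a 2nd from the previous.
Continuing the starts: F#5 → G#5.
So cell 5 is G#5 D5 A4 D5.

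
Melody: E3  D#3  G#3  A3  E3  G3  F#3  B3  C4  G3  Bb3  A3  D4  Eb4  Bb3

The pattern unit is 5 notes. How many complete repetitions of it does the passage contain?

15 notes in groups of 5 gives 15/5 = 3 statements.
Starts: E3, G3, Bb3 — each up a 3rd.

3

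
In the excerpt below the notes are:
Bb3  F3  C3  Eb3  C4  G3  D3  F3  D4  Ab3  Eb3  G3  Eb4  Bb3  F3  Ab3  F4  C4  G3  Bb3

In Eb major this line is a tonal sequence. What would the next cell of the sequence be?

G4 D4 Ab3 C4

Unit = 4 notes; the statements start on Bb3, C4, D4, Eb4, F4, moving up a 2nd each time.
Statement 6 starts on G4 and keeps the same diatonic contour: G4 D4 Ab3 C4.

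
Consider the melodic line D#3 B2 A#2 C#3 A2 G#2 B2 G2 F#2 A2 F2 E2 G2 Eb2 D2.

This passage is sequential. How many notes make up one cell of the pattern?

15 notes total. Splitting into 5 groups of 3:
D#3 B2 A#2 | C#3 A2 G#2 | B2 G2 F#2 | A2 F2 E2 | G2 Eb2 D2
Each cell is the previous one down a 2nd — so the unit is 3 notes.

3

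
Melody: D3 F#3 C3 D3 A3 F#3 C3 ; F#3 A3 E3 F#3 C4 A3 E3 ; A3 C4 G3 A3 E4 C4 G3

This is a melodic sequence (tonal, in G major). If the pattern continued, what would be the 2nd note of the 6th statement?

Grouping in 7s, the 2nd note of each cell is F#3, A3, C4.
Extending up a 3rd: E4 → G4 → B4.

B4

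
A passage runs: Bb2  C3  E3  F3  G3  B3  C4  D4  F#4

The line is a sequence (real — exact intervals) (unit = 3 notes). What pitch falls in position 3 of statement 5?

G#5

With 3-note cells, note 3 of each statement runs E3, B3, F#4.
Extending up a 5th: C#5 → G#5.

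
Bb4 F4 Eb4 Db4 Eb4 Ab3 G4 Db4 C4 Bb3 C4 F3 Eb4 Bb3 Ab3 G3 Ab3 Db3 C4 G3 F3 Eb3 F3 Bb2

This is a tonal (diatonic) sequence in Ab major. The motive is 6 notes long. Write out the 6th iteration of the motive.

F3 C3 Bb2 Ab2 Bb2 Eb2

With a 6-note motive the entries are Bb4, G4, Eb4, C4, each down a 3rd from the previous.
Carrying on: Ab3 → F3.
So cell 6 is F3 C3 Bb2 Ab2 Bb2 Eb2.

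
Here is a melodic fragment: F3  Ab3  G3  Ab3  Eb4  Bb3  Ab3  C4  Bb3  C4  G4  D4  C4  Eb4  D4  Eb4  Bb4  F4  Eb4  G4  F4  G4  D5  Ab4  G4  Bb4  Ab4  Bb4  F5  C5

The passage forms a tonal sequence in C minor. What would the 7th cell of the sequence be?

D5 F5 Eb5 F5 C6 G5

With a 6-note motive the entries are F3, Ab3, C4, Eb4, G4, each up a 3rd from the previous.
Carrying on: Bb4 → D5.
From D5 the diatonic shape gives D5 F5 Eb5 F5 C6 G5.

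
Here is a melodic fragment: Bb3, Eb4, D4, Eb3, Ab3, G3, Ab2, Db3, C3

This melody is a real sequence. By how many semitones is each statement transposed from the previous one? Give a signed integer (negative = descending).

-7

The 3-note cells begin on Bb3, Eb3, Ab2 — each down a 5th from the last.
Bb3→Eb3 is 51 − 58 = -7 semitones.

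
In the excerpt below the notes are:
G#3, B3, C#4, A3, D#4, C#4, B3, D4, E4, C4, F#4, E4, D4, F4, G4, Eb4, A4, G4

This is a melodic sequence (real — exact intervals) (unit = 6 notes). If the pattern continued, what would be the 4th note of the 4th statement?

Gb4

Grouping in 6s, the 4th note of each cell is A3, C4, Eb4.
From Eb4, up a 3rd gives Gb4.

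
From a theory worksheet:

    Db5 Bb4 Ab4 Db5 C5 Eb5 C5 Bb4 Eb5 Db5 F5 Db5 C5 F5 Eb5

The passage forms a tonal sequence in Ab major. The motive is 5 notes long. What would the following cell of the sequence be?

Taking 5-note groups, the heads are Db5, Eb5, F5: the pattern moves up a 2nd.
Statement 4 starts on G5 and keeps the same diatonic contour: G5 Eb5 Db5 G5 F5.

G5 Eb5 Db5 G5 F5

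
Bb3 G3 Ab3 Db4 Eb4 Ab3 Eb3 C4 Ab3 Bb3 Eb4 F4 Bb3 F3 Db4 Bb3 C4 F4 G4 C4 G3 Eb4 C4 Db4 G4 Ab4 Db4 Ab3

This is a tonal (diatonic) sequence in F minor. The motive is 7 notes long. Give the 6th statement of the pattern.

With a 7-note motive the entries are Bb3, C4, Db4, Eb4, each up a 2nd from the previous.
Carrying on: F4 → G4.
Statement 6 starts on G4 and keeps the same diatonic contour: G4 Eb4 F4 Bb4 C5 F4 C4.

G4 Eb4 F4 Bb4 C5 F4 C4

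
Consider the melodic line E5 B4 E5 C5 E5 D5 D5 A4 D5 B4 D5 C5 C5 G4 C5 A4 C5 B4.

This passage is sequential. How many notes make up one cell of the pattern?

6

Try groups of 6 (3 cells in 18 notes):
E5 B4 E5 C5 E5 D5 | D5 A4 D5 B4 D5 C5 | C5 G4 C5 A4 C5 B4
Each cell is the previous one down a 2nd — so the unit is 6 notes.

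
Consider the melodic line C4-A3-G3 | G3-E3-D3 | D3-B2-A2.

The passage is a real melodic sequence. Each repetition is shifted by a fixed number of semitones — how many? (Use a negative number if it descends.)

-5

Taking 3-note groups, the heads are C4, G3, D3: the pattern moves down a 4th.
C4 to G3 spans -5 semitones.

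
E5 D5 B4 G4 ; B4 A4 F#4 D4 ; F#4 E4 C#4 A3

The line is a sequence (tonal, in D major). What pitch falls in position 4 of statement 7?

Grouping in 4s, the 4th note of each cell is G4, D4, A3.
Carrying that down a 4th forward: E3 → B2 → F#2 → C#2.

C#2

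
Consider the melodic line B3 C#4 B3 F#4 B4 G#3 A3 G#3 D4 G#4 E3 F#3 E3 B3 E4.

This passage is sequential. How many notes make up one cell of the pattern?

5

There are 15 notes; a 5-note unit gives 3 cells:
B3 C#4 B3 F#4 B4 | G#3 A3 G#3 D4 G#4 | E3 F#3 E3 B3 E4
Every group is a transposition down a 3rd of the one before; no shorter unit works.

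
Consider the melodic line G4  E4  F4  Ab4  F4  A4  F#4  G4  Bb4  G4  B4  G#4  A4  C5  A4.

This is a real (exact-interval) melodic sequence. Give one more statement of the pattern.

C#5 A#4 B4 D5 B4

The 5-note cells begin on G4, A4, B4 — each up a 2nd from the last.
So cell 4 is C#5 A#4 B4 D5 B4.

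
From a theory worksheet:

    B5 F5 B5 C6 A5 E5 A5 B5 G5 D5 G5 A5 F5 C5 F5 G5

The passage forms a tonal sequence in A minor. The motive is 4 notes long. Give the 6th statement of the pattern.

With a 4-note motive the entries are B5, A5, G5, F5, each down a 2nd from the previous.
Carrying on: E5 → D5.
Statement 6 starts on D5 and keeps the same diatonic contour: D5 A4 D5 E5.

D5 A4 D5 E5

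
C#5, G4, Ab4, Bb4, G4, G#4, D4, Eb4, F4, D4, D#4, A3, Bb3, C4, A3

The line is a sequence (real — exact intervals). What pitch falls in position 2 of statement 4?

E3

Grouping in 5s, the 2nd note of each cell is G4, D4, A3.
One more down a 4th gives E3.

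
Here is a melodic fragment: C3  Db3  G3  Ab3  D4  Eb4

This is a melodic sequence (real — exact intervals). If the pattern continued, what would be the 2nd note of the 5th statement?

The unit is 2 notes. Position-2 pitches of the 3 shown cells: Db3, Ab3, Eb4.
Extending up a 5th: Bb4 → F5.

F5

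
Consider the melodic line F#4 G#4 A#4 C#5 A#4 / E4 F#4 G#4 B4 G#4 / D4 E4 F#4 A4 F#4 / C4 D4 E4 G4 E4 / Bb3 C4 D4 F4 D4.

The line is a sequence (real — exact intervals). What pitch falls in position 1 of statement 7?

Gb3

The unit is 5 notes. Position-1 pitches of the 5 shown cells: F#4, E4, D4, C4, Bb3.
Carrying that down a 2nd forward: Ab3 → Gb3.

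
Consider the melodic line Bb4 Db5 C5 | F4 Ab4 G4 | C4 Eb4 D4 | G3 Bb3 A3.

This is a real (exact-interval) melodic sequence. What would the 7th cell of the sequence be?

Unit = 3 notes; the statements start on Bb4, F4, C4, G3, moving down a 4th each time.
Extending down a 4th: D3 → A2 → E2.
So cell 7 is E2 G2 F#2.

E2 G2 F#2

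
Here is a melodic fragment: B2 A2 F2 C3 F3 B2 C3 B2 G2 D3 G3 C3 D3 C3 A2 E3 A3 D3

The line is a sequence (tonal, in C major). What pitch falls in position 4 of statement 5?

With 6-note cells, note 4 of each statement runs C3, D3, E3.
Extending up a 2nd: F3 → G3.

G3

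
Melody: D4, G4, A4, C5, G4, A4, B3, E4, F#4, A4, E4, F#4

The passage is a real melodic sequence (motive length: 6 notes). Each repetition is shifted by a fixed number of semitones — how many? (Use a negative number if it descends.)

-3

The 6-note cells begin on D4, B3 — each down a 3rd from the last.
Counting half-steps from D4 to B3: -3.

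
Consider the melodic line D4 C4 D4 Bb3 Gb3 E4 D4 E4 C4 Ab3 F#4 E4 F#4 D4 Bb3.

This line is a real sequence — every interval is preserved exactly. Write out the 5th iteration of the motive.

The 5-note cells begin on D4, E4, F#4 — each up a 2nd from the last.
Carrying on: G#4 → A#4.
So cell 5 is A#4 G#4 A#4 F#4 D4.

A#4 G#4 A#4 F#4 D4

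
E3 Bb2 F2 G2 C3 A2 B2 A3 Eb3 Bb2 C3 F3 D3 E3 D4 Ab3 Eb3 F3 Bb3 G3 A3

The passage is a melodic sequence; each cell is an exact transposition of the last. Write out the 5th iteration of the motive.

C5 Gb4 Db4 Eb4 Ab4 F4 G4

With a 7-note motive the entries are E3, A3, D4, each up a 4th from the previous.
Carrying on: G4 → C5.
So cell 5 is C5 Gb4 Db4 Eb4 Ab4 F4 G4.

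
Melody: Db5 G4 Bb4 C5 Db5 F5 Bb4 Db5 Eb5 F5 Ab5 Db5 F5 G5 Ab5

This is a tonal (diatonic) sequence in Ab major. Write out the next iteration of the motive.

C6 F5 Ab5 Bb5 C6

Taking 5-note groups, the heads are Db5, F5, Ab5: the pattern moves up a 3rd.
From C6 the diatonic shape gives C6 F5 Ab5 Bb5 C6.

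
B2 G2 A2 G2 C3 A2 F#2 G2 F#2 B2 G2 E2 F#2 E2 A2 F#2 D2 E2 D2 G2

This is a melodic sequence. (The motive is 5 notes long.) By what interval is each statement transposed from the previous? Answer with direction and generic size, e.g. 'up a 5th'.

down a 2nd

Unit = 5 notes; the statements start on B2, A2, G2, F#2, moving down a 2nd each time.
B2 to A2 is down a 2nd.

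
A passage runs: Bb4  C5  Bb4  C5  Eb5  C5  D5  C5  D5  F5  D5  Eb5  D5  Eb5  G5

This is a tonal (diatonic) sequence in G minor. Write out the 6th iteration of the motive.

G5 A5 G5 A5 C6

The 5-note cells begin on Bb4, C5, D5 — each up a 2nd from the last.
Carrying on: Eb5 → F5 → G5.
So cell 6 is G5 A5 G5 A5 C6.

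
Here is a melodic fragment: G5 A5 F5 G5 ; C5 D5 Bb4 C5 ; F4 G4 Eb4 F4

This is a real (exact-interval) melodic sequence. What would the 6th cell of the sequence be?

With a 4-note motive the entries are G5, C5, F4, each down a 5th from the previous.
Extending down a 5th: Bb3 → Eb3 → Ab2.
Statement 6 starts on Ab2 and keeps the same exact contour: Ab2 Bb2 Gb2 Ab2.

Ab2 Bb2 Gb2 Ab2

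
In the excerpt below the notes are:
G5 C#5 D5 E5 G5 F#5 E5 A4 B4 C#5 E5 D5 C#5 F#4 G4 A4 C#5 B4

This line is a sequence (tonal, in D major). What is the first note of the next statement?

The 6-note cells begin on G5, E5, C#5 — each down a 3rd from the last.
The next head, down a 3rd from C#5, is A4.

A4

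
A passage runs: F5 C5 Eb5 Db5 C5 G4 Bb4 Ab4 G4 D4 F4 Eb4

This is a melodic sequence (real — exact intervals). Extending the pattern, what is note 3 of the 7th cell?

Grouping in 4s, the 3rd note of each cell is Eb5, Bb4, F4.
Extending down a 4th: C4 → G3 → D3 → A2.

A2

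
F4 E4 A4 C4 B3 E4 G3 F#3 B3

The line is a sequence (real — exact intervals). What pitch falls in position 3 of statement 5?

Grouping in 3s, the 3rd note of each cell is A4, E4, B3.
Each moves down a 4th. Continuing: F#3 → C#3.

C#3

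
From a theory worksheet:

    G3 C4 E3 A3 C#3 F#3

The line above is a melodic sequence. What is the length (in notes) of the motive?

2

6 notes total. Splitting into 3 groups of 2:
G3 C4 | E3 A3 | C#3 F#3
That's a consistent down a 3rd shift per cell, and no other grouping gives one.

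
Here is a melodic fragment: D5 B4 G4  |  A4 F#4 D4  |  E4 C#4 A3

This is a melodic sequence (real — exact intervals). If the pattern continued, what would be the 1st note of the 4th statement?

B3

With 3-note cells, note 1 of each statement runs D5, A4, E4.
One more down a 4th gives B3.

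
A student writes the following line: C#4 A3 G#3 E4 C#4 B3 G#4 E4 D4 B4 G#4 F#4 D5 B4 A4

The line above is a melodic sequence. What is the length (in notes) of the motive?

3

15 notes total. Splitting into 5 groups of 3:
C#4 A3 G#3 | E4 C#4 B3 | G#4 E4 D4 | B4 G#4 F#4 | D5 B4 A4
Every group is a transposition up a 3rd of the one before; no shorter unit works.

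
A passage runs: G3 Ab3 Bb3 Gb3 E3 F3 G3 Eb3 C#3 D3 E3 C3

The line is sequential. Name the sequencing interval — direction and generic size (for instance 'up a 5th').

down a 3rd

Unit = 4 notes; the statements start on G3, E3, C#3, moving down a 3rd each time.
G3 to E3 is down a 3rd.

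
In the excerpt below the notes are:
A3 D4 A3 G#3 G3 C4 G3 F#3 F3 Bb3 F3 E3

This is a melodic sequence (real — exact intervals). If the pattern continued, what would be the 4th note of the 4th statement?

Grouping in 4s, the 4th note of each cell is G#3, F#3, E3.
One more down a 2nd gives D3.

D3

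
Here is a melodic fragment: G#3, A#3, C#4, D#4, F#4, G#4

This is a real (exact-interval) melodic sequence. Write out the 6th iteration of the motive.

The 2-note cells begin on G#3, C#4, F#4 — each up a 4th from the last.
Continuing the starts: B4 → E5 → A5.
From A5 the exact shape gives A5 B5.

A5 B5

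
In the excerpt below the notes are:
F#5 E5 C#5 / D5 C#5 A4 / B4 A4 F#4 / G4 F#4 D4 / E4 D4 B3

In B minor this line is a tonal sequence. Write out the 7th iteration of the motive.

A3 G3 E3

With a 3-note motive the entries are F#5, D5, B4, G4, E4, each down a 3rd from the previous.
Extending down a 3rd: C#4 → A3.
From A3 the diatonic shape gives A3 G3 E3.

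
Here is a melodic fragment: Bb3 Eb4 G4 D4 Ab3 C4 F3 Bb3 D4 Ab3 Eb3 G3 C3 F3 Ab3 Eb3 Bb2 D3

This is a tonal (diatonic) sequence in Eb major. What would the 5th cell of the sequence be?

D2 G2 Bb2 F2 C2 Eb2

Unit = 6 notes; the statements start on Bb3, F3, C3, moving down a 4th each time.
Carrying on: G2 → D2.
So cell 5 is D2 G2 Bb2 F2 C2 Eb2.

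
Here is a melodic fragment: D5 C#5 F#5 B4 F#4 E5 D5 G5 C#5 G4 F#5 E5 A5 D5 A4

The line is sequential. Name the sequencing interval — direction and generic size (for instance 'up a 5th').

Taking 5-note groups, the heads are D5, E5, F#5: the pattern moves up a 2nd.
From D5 to E5: up a 2nd.

up a 2nd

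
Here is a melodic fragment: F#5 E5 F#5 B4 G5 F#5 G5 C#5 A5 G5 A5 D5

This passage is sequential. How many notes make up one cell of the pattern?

4

12 notes total. Splitting into 3 groups of 4:
F#5 E5 F#5 B4 | G5 F#5 G5 C#5 | A5 G5 A5 D5
Every group is a transposition up a 2nd of the one before; no shorter unit works.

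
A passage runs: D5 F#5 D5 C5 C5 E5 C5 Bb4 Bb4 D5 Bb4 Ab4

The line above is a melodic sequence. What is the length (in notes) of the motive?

There are 12 notes; a 4-note unit gives 3 cells:
D5 F#5 D5 C5 | C5 E5 C5 Bb4 | Bb4 D5 Bb4 Ab4
Each cell is the previous one down a 2nd — so the unit is 4 notes.

4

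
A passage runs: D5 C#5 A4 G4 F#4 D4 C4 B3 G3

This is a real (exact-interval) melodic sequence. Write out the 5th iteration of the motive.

The 3-note cells begin on D5, G4, C4 — each down a 5th from the last.
Carrying on: F3 → Bb2.
Statement 5 starts on Bb2 and keeps the same exact contour: Bb2 A2 F2.

Bb2 A2 F2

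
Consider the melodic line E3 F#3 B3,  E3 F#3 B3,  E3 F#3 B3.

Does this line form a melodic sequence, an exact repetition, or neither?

repetition

Each 3-note cell is identical (E3 F#3 B3), restated at the same pitch.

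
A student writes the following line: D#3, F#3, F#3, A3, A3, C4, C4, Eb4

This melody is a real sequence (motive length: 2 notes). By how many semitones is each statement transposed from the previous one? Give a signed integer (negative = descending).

The 2-note cells begin on D#3, F#3, A3, C4 — each up a 3rd from the last.
D#3 to F#3 spans +3 semitones.

3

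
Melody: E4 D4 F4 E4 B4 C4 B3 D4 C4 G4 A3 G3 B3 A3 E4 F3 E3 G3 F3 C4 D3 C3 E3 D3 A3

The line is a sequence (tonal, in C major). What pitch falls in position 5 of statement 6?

Grouping in 5s, the 5th note of each cell is B4, G4, E4, C4, A3.
Each moves down a 3rd; the next is F3.

F3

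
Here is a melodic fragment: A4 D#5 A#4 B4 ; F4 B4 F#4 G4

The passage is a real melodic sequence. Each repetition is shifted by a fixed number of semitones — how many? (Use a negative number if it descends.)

The 4-note cells begin on A4, F4 — each down a 3rd from the last.
A4 to F4 spans -4 semitones.

-4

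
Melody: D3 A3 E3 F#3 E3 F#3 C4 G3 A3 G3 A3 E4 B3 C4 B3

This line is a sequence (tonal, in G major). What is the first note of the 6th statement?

Taking 5-note groups, the heads are D3, F#3, A3: the pattern moves up a 3rd.
Continuing: C4 → E4 → G4. Statement 6 starts on G4.

G4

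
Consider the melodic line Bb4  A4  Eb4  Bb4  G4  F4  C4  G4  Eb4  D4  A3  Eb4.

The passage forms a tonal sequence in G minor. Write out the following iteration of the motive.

C4 Bb3 F3 C4

The 4-note cells begin on Bb4, G4, Eb4 — each down a 3rd from the last.
Statement 4 starts on C4 and keeps the same diatonic contour: C4 Bb3 F3 C4.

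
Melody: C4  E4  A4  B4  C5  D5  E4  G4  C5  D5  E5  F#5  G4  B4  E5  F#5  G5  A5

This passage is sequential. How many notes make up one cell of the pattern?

Try groups of 6 (3 cells in 18 notes):
C4 E4 A4 B4 C5 D5 | E4 G4 C5 D5 E5 F#5 | G4 B4 E5 F#5 G5 A5
Every group is a transposition up a 3rd of the one before; no shorter unit works.

6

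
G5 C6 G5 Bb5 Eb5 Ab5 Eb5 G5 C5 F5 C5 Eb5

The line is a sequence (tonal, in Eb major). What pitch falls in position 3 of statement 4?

Grouping in 4s, the 3rd note of each cell is G5, Eb5, C5.
One more down a 3rd gives Ab4.

Ab4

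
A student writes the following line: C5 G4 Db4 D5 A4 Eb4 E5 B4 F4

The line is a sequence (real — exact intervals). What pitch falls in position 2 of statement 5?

With 3-note cells, note 2 of each statement runs G4, A4, B4.
Extending up a 2nd: C#5 → D#5.

D#5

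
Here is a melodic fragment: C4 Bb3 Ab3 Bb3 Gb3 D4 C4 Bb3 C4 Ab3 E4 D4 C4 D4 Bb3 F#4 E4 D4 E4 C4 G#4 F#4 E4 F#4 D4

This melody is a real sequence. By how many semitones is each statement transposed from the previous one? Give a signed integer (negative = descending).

2

With a 5-note motive the entries are C4, D4, E4, F#4, G#4, each up a 2nd from the previous.
C4 to D4 spans +2 semitones.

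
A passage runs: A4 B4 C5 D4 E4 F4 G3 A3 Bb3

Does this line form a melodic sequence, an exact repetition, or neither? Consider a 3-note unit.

Each 3-note cell is the previous one transposed down a 5th.

sequence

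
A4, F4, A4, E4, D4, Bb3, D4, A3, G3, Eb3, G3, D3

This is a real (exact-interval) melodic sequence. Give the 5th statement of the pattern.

The 4-note cells begin on A4, D4, G3 — each down a 5th from the last.
Extending down a 5th: C3 → F2.
From F2 the exact shape gives F2 Db2 F2 C2.

F2 Db2 F2 C2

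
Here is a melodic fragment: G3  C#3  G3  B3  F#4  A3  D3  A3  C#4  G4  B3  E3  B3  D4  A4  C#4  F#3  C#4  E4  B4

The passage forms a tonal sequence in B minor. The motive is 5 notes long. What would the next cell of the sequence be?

Unit = 5 notes; the statements start on G3, A3, B3, C#4, moving up a 2nd each time.
From D4 the diatonic shape gives D4 G3 D4 F#4 C#5.

D4 G3 D4 F#4 C#5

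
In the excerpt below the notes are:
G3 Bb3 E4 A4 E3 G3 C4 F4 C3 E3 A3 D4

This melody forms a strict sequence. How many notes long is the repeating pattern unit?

4

12 notes total. Splitting into 3 groups of 4:
G3 Bb3 E4 A4 | E3 G3 C4 F4 | C3 E3 A3 D4
That's a consistent down a 3rd shift per cell, and no other grouping gives one.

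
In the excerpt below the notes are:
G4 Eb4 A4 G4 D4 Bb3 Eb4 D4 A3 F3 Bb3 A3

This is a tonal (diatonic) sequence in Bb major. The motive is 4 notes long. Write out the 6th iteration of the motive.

F2 D2 G2 F2

With a 4-note motive the entries are G4, D4, A3, each down a 4th from the previous.
Continuing the starts: Eb3 → Bb2 → F2.
From F2 the diatonic shape gives F2 D2 G2 F2.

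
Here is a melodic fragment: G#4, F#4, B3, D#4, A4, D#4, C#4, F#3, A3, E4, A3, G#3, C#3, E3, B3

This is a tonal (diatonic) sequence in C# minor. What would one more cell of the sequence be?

E3 D#3 G#2 B2 F#3

Taking 5-note groups, the heads are G#4, D#4, A3: the pattern moves down a 4th.
From E3 the diatonic shape gives E3 D#3 G#2 B2 F#3.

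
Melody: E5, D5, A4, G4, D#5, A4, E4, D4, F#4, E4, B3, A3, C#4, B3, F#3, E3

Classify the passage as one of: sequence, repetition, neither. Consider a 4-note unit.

Note 1 of cell 2 is D#5; if this were a sequence it would be B4. No unit length gives a consistent transposition pattern.

neither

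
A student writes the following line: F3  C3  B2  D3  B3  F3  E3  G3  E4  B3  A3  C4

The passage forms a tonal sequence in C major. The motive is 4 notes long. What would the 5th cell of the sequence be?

With a 4-note motive the entries are F3, B3, E4, each up a 4th from the previous.
Continuing the starts: A4 → D5.
Statement 5 starts on D5 and keeps the same diatonic contour: D5 A4 G4 B4.

D5 A4 G4 B4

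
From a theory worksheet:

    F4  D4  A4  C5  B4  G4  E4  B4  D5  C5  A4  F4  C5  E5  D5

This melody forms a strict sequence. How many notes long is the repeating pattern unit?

15 notes total. Splitting into 3 groups of 5:
F4 D4 A4 C5 B4 | G4 E4 B4 D5 C5 | A4 F4 C5 E5 D5
That's a consistent up a 2nd shift per cell, and no other grouping gives one.

5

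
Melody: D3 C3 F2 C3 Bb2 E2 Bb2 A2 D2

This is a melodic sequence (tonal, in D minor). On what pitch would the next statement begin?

The 3-note cells begin on D3, C3, Bb2 — each down a 2nd from the last.
The next head, down a 2nd from Bb2, is A2.

A2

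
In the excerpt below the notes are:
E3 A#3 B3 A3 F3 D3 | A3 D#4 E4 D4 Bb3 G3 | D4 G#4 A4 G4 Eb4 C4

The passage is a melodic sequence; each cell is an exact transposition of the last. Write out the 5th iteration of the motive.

C5 F#5 G5 F5 Db5 Bb4

Unit = 6 notes; the statements start on E3, A3, D4, moving up a 4th each time.
Extending up a 4th: G4 → C5.
From C5 the exact shape gives C5 F#5 G5 F5 Db5 Bb4.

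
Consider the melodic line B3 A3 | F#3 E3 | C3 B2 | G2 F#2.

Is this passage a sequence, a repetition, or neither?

sequence

Each 2-note cell is the previous one transposed down a 4th.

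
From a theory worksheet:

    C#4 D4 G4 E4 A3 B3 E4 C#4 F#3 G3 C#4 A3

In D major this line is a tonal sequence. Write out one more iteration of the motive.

D3 E3 A3 F#3

Unit = 4 notes; the statements start on C#4, A3, F#3, moving down a 3rd each time.
Statement 4 starts on D3 and keeps the same diatonic contour: D3 E3 A3 F#3.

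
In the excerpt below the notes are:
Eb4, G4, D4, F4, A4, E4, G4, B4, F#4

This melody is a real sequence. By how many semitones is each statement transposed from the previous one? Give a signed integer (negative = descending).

2

With a 3-note motive the entries are Eb4, F4, G4, each up a 2nd from the previous.
Eb4 to F4 spans +2 semitones.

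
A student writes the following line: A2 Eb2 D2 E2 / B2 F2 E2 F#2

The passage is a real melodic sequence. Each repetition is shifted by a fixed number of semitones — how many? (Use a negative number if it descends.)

2

With a 4-note motive the entries are A2, B2, each up a 2nd from the previous.
Counting half-steps from A2 to B2: 2.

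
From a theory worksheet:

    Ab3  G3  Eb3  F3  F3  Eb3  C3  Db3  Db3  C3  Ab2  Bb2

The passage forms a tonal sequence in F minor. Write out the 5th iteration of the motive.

With a 4-note motive the entries are Ab3, F3, Db3, each down a 3rd from the previous.
Continuing the starts: Bb2 → G2.
From G2 the diatonic shape gives G2 F2 Db2 Eb2.

G2 F2 Db2 Eb2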